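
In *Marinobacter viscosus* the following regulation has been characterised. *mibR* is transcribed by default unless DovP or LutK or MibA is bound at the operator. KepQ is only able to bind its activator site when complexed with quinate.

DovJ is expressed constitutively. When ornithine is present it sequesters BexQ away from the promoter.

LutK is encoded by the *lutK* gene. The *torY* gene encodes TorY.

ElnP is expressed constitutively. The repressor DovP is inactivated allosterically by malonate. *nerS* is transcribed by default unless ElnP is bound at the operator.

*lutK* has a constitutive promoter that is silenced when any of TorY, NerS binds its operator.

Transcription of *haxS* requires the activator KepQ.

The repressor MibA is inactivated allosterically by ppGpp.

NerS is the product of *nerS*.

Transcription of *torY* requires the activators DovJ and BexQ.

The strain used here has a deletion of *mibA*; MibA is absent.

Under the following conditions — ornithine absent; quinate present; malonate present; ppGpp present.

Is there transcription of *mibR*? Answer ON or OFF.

Malonate is present, so DovP is inactive.
DovJ is produced constitutively and is active.
Ornithine is absent, so BexQ is active.
No repressor is bound and DovJ and BexQ are active, so *torY* is transcribed.
So TorY is produced and active.
ElnP is produced constitutively and is active.
With repressor ElnP bound, *nerS* is not transcribed.
So NerS is not produced.
With repressor TorY bound, *lutK* is not transcribed.
So LutK is not produced.
MibA is non-functional in this strain, so it has no effect.
With no repressor bound, *mibR* is transcribed.

ON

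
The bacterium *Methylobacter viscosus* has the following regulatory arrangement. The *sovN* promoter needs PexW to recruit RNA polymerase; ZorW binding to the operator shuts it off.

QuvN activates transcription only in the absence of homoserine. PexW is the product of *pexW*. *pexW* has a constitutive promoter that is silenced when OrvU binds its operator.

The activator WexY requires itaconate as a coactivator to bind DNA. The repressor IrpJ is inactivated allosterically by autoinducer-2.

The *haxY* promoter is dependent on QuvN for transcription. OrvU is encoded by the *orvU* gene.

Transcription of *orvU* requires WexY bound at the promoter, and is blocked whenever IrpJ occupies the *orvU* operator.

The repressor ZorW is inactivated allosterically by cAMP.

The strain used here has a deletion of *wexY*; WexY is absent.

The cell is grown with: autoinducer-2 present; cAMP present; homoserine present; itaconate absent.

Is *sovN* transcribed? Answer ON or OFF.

ON

WexY is non-functional in this strain, so it has no effect.
Autoinducer-2 is present, so IrpJ is inactive.
Required activator WexY is absent, so *orvU* is not transcribed.
So OrvU is not produced.
With no repressor bound, *pexW* is transcribed.
So PexW is produced and active.
cAMP is present, so ZorW is inactive.
No repressor is bound and PexW is active, so *sovN* is transcribed.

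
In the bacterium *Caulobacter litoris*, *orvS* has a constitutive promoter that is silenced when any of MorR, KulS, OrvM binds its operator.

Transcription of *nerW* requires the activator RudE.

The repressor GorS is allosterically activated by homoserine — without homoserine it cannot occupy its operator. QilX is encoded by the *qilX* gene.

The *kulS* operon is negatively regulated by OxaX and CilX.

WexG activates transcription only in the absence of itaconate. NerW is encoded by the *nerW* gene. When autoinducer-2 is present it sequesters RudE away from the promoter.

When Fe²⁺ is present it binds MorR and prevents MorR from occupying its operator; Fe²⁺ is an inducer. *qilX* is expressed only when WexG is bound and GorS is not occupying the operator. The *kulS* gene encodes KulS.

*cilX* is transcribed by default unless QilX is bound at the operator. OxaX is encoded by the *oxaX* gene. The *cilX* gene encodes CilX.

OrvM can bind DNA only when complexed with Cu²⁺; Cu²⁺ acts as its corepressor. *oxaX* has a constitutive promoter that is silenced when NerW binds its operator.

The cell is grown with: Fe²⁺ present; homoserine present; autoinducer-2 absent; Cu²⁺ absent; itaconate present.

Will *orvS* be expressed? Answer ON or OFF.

Fe²⁺ is present, so MorR is inactive.
Autoinducer-2 is absent, so RudE is active.
No repressor is bound and RudE is active, so *nerW* is transcribed.
So NerW is produced and active.
With repressor NerW bound, *oxaX* is not transcribed.
So OxaX is not produced.
Homoserine is present, so GorS is active.
Itaconate is present, so WexG is inactive.
With repressor GorS bound, *qilX* is not transcribed.
So QilX is not produced.
With no repressor bound, *cilX* is transcribed.
So CilX is produced and active.
With repressor CilX bound, *kulS* is not transcribed.
So KulS is not produced.
Cu²⁺ is absent, so OrvM is inactive.
With no repressor bound, *orvS* is transcribed.

ON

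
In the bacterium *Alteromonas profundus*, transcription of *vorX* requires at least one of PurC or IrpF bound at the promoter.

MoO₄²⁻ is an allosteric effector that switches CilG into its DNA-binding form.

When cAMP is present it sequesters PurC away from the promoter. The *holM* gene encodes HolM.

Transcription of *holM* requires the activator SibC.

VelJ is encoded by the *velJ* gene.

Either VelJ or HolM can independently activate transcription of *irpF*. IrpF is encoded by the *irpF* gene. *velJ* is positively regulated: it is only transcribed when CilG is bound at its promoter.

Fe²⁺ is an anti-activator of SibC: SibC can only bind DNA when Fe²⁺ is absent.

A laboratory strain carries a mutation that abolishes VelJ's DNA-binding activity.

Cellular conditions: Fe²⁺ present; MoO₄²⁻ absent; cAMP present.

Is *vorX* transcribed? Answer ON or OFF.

OFF

cAMP is present, so PurC is inactive.
VelJ is non-functional in this strain, so it has no effect.
Fe²⁺ is present, so SibC is inactive.
Required activator SibC is absent, so *holM* is not transcribed.
So HolM is not produced.
No activator is available at the *irpF* promoter, so *irpF* is not transcribed.
So IrpF is not produced.
No activator is available at the *vorX* promoter, so *vorX* is not transcribed.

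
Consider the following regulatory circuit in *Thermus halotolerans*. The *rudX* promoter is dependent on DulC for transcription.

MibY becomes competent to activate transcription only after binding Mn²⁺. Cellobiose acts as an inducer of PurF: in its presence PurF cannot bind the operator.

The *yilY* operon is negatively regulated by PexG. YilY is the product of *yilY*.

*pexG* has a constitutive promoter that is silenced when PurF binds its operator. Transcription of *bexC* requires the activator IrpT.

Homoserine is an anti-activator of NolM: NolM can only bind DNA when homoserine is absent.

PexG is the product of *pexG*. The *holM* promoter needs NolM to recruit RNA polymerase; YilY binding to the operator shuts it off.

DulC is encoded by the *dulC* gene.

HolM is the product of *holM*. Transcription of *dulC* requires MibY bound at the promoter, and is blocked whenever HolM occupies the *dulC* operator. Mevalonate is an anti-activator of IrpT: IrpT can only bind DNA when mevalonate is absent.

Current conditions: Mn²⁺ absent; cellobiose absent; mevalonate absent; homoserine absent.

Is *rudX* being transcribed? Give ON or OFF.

Cellobiose is absent, so PurF is active.
With repressor PurF bound, *pexG* is not transcribed.
So PexG is not produced.
With no repressor bound, *yilY* is transcribed.
So YilY is produced and active.
Homoserine is absent, so NolM is active.
With repressor YilY bound, *holM* is not transcribed.
So HolM is not produced.
Mn²⁺ is absent, so MibY is inactive.
Required activator MibY is absent, so *dulC* is not transcribed.
So DulC is not produced.
Required activator DulC is absent, so *rudX* is not transcribed.

OFF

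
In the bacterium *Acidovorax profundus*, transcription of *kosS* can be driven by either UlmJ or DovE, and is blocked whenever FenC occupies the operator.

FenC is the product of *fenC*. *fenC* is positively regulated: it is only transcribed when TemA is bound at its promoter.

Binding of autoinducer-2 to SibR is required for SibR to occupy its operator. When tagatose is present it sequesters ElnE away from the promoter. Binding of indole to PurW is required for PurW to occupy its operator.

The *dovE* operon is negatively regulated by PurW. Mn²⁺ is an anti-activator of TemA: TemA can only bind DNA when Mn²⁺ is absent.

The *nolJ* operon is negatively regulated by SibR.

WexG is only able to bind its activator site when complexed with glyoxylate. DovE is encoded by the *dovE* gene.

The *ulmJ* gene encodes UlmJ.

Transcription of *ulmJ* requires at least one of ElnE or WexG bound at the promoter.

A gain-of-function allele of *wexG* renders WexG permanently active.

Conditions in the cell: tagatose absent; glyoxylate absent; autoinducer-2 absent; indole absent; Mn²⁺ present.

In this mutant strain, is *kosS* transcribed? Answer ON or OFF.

ON

Tagatose is absent, so ElnE is active.
WexG is constitutively active in this strain.
Activator ElnE is present, so *ulmJ* is transcribed.
So UlmJ is produced and active.
Mn²⁺ is present, so TemA is inactive.
Required activator TemA is absent, so *fenC* is not transcribed.
So FenC is not produced.
Indole is absent, so PurW is inactive.
With no repressor bound, *dovE* is transcribed.
So DovE is produced and active.
Activator UlmJ is present, so *kosS* is transcribed.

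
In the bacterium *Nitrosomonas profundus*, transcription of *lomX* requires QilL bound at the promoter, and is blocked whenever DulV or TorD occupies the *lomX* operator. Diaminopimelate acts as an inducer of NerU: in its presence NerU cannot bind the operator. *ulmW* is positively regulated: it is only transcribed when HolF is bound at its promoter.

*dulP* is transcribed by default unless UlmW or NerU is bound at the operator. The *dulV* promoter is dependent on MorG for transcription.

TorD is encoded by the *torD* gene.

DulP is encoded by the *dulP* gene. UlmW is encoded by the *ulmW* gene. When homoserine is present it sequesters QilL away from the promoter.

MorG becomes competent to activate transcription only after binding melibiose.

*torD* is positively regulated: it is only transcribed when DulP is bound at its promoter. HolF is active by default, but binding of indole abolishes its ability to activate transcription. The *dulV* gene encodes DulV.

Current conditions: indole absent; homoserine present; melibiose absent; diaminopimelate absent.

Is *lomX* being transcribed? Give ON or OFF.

OFF

Melibiose is absent, so MorG is inactive.
Required activator MorG is absent, so *dulV* is not transcribed.
So DulV is not produced.
Indole is absent, so HolF is active.
No repressor is bound and HolF is active, so *ulmW* is transcribed.
So UlmW is produced and active.
Diaminopimelate is absent, so NerU is active.
With repressor UlmW bound, *dulP* is not transcribed.
So DulP is not produced.
Required activator DulP is absent, so *torD* is not transcribed.
So TorD is not produced.
Homoserine is present, so QilL is inactive.
Required activator QilL is absent, so *lomX* is not transcribed.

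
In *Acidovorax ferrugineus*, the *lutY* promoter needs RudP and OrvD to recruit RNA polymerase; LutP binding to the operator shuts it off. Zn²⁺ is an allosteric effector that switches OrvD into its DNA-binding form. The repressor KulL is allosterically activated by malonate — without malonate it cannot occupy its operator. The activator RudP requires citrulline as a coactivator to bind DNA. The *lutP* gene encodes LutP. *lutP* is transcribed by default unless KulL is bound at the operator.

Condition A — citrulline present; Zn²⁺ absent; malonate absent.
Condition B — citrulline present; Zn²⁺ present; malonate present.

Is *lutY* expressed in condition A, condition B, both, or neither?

B only

Condition A:
Citrulline is present, so RudP is active.
Zn²⁺ is absent, so OrvD is inactive.
Malonate is absent, so KulL is inactive.
With no repressor bound, *lutP* is transcribed.
So LutP is produced and active.
With repressor LutP bound, *lutY* is not transcribed.
→ *lutY* is OFF in A.
Condition B:
Citrulline is present, so RudP is active.
Zn²⁺ is present, so OrvD is active.
Malonate is present, so KulL is active.
With repressor KulL bound, *lutP* is not transcribed.
So LutP is not produced.
No repressor is bound and RudP and OrvD are active, so *lutY* is transcribed.
→ *lutY* is ON in B.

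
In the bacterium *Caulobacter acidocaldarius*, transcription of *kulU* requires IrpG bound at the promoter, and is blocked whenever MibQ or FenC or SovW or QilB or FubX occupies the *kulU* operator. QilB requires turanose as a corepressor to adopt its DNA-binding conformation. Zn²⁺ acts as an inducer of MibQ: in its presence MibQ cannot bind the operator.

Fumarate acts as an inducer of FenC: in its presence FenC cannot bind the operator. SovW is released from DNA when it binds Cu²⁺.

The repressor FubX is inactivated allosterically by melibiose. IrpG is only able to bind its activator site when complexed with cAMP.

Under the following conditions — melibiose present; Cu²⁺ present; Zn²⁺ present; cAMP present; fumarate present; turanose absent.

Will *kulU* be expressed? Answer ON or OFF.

ON

Zn²⁺ is present, so MibQ is inactive.
Fumarate is present, so FenC is inactive.
Cu²⁺ is present, so SovW is inactive.
cAMP is present, so IrpG is active.
Turanose is absent, so QilB is inactive.
Melibiose is present, so FubX is inactive.
No repressor is bound and IrpG is active, so *kulU* is transcribed.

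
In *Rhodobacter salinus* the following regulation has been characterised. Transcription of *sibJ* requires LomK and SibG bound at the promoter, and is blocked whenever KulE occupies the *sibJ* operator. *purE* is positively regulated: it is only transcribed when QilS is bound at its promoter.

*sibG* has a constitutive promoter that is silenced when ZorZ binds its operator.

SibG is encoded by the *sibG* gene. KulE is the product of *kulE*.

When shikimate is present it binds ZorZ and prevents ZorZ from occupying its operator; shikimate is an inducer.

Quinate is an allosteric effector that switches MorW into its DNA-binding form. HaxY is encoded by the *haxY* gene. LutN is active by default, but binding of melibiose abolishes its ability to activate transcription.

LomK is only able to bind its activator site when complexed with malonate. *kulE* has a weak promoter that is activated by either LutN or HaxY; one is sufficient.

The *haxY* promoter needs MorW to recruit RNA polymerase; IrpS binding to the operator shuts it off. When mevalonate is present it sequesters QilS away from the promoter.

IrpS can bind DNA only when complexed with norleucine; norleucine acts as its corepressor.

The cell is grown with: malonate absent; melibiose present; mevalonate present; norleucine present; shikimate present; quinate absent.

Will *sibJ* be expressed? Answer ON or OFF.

OFF

Melibiose is present, so LutN is inactive.
Quinate is absent, so MorW is inactive.
Norleucine is present, so IrpS is active.
With repressor IrpS bound, *haxY* is not transcribed.
So HaxY is not produced.
No activator is available at the *kulE* promoter, so *kulE* is not transcribed.
So KulE is not produced.
Malonate is absent, so LomK is inactive.
Shikimate is present, so ZorZ is inactive.
With no repressor bound, *sibG* is transcribed.
So SibG is produced and active.
Required activator LomK is absent, so *sibJ* is not transcribed.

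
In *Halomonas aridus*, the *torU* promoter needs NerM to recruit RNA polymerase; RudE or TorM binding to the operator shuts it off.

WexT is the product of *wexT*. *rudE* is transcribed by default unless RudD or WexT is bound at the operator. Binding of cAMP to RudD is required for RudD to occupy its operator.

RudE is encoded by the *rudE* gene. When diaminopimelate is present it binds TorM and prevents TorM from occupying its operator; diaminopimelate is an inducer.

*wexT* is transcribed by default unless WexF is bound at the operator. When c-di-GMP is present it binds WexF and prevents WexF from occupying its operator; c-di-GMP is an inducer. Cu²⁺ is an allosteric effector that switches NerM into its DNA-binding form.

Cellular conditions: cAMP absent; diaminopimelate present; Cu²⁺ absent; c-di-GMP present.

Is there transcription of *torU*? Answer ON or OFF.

OFF

cAMP is absent, so RudD is inactive.
c-di-GMP is present, so WexF is inactive.
With no repressor bound, *wexT* is transcribed.
So WexT is produced and active.
With repressor WexT bound, *rudE* is not transcribed.
So RudE is not produced.
Diaminopimelate is present, so TorM is inactive.
Cu²⁺ is absent, so NerM is inactive.
Required activator NerM is absent, so *torU* is not transcribed.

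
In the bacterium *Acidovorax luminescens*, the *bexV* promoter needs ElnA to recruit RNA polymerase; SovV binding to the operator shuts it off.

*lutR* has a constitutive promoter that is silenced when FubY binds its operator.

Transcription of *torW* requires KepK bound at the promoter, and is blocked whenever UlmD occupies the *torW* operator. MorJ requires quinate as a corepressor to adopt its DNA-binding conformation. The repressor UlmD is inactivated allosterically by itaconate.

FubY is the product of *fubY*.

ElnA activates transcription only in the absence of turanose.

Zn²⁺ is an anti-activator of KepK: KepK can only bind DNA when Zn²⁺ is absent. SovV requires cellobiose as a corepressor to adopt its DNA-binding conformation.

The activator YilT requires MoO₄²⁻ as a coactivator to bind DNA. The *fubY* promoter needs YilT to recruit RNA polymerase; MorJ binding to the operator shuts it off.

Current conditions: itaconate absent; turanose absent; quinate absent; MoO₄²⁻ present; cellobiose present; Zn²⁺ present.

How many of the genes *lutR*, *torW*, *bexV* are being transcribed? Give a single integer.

Quinate is absent, so MorJ is inactive.
MoO₄²⁻ is present, so YilT is active.
No repressor is bound and YilT is active, so *fubY* is transcribed.
So FubY is produced and active.
With repressor FubY bound, *lutR* is not transcribed.
→ *lutR* is OFF.
Itaconate is absent, so UlmD is active.
Zn²⁺ is present, so KepK is inactive.
With repressor UlmD bound, *torW* is not transcribed.
→ *torW* is OFF.
Turanose is absent, so ElnA is active.
Cellobiose is present, so SovV is active.
With repressor SovV bound, *bexV* is not transcribed.
→ *bexV* is OFF.
0 of the 3 genes are transcribed.

0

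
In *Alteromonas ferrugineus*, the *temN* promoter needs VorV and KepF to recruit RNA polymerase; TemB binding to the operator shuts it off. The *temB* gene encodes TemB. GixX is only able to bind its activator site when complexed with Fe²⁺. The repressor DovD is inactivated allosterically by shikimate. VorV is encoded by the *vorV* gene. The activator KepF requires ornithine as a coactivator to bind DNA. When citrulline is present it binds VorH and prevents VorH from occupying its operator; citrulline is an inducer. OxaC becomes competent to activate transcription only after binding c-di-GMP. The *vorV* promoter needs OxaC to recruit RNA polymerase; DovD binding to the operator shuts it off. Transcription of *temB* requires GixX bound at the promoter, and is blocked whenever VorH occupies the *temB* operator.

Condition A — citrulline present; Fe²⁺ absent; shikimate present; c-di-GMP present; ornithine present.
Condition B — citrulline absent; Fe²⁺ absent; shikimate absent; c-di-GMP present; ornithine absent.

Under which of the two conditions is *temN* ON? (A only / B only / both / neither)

Condition A:
Citrulline is present, so VorH is inactive.
Fe²⁺ is absent, so GixX is inactive.
Required activator GixX is absent, so *temB* is not transcribed.
So TemB is not produced.
Shikimate is present, so DovD is inactive.
c-di-GMP is present, so OxaC is active.
No repressor is bound and OxaC is active, so *vorV* is transcribed.
So VorV is produced and active.
Ornithine is present, so KepF is active.
No repressor is bound and VorV and KepF are active, so *temN* is transcribed.
→ *temN* is ON in A.
Condition B:
Citrulline is absent, so VorH is active.
Fe²⁺ is absent, so GixX is inactive.
With repressor VorH bound, *temB* is not transcribed.
So TemB is not produced.
Shikimate is absent, so DovD is active.
c-di-GMP is present, so OxaC is active.
With repressor DovD bound, *vorV* is not transcribed.
So VorV is not produced.
Ornithine is absent, so KepF is inactive.
Required activator VorV is absent, so *temN* is not transcribed.
→ *temN* is OFF in B.

A only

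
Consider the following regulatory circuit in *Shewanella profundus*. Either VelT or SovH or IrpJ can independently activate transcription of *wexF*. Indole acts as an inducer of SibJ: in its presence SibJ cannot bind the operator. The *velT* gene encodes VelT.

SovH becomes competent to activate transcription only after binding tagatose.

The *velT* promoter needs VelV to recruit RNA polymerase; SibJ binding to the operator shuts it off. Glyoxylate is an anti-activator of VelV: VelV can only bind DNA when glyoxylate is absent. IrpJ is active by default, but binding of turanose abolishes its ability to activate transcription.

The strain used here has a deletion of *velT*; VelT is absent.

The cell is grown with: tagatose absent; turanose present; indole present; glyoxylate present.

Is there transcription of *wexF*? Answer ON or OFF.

OFF

VelT is non-functional in this strain, so it has no effect.
Tagatose is absent, so SovH is inactive.
Turanose is present, so IrpJ is inactive.
No activator is available at the *wexF* promoter, so *wexF* is not transcribed.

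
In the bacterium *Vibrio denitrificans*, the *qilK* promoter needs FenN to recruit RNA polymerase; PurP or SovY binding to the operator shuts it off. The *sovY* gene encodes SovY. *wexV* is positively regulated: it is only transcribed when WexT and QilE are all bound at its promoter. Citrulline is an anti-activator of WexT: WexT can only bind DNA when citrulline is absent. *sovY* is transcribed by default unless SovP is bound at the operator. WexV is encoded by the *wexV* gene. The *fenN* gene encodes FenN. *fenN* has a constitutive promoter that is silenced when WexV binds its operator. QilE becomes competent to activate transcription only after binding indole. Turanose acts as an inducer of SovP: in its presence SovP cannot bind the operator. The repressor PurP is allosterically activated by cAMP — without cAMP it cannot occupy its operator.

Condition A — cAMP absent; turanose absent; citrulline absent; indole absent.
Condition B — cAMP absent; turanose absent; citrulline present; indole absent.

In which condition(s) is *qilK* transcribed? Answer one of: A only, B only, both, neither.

Condition A:
cAMP is absent, so PurP is inactive.
Turanose is absent, so SovP is active.
With repressor SovP bound, *sovY* is not transcribed.
So SovY is not produced.
Citrulline is absent, so WexT is active.
Indole is absent, so QilE is inactive.
Required activator QilE is absent, so *wexV* is not transcribed.
So WexV is not produced.
With no repressor bound, *fenN* is transcribed.
So FenN is produced and active.
No repressor is bound and FenN is active, so *qilK* is transcribed.
→ *qilK* is ON in A.
Condition B:
cAMP is absent, so PurP is inactive.
Turanose is absent, so SovP is active.
With repressor SovP bound, *sovY* is not transcribed.
So SovY is not produced.
Citrulline is present, so WexT is inactive.
Indole is absent, so QilE is inactive.
Required activator WexT is absent, so *wexV* is not transcribed.
So WexV is not produced.
With no repressor bound, *fenN* is transcribed.
So FenN is produced and active.
No repressor is bound and FenN is active, so *qilK* is transcribed.
→ *qilK* is ON in B.

both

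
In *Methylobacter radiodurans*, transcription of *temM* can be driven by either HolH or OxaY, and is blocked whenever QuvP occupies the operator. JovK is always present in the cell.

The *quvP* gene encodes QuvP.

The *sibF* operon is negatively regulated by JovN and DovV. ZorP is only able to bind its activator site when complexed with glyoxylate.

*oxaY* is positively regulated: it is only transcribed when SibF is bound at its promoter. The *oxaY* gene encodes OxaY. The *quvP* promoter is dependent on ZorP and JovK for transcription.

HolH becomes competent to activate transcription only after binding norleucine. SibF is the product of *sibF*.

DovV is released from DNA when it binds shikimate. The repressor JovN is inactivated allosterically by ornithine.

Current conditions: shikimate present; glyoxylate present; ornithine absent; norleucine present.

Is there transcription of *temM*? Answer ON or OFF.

Glyoxylate is present, so ZorP is active.
JovK is produced constitutively and is active.
No repressor is bound and ZorP and JovK are active, so *quvP* is transcribed.
So QuvP is produced and active.
Norleucine is present, so HolH is active.
Ornithine is absent, so JovN is active.
Shikimate is present, so DovV is inactive.
With repressor JovN bound, *sibF* is not transcribed.
So SibF is not produced.
Required activator SibF is absent, so *oxaY* is not transcribed.
So OxaY is not produced.
With repressor QuvP bound, *temM* is not transcribed.

OFF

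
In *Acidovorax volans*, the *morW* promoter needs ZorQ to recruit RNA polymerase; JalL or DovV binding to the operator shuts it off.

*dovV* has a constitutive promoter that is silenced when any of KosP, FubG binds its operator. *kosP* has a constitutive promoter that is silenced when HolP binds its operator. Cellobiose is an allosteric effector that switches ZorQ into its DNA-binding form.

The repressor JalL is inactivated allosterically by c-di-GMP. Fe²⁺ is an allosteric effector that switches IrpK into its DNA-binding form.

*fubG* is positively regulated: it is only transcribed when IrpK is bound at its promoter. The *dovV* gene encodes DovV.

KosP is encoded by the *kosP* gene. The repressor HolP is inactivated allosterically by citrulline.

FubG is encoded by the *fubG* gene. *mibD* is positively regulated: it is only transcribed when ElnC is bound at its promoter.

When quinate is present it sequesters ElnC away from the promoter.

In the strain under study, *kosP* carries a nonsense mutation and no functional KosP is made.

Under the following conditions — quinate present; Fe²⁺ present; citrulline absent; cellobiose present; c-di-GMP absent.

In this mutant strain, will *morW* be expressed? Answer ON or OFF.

c-di-GMP is absent, so JalL is active.
KosP is non-functional in this strain, so it has no effect.
Fe²⁺ is present, so IrpK is active.
No repressor is bound and IrpK is active, so *fubG* is transcribed.
So FubG is produced and active.
With repressor FubG bound, *dovV* is not transcribed.
So DovV is not produced.
Cellobiose is present, so ZorQ is active.
With repressor JalL bound, *morW* is not transcribed.

OFF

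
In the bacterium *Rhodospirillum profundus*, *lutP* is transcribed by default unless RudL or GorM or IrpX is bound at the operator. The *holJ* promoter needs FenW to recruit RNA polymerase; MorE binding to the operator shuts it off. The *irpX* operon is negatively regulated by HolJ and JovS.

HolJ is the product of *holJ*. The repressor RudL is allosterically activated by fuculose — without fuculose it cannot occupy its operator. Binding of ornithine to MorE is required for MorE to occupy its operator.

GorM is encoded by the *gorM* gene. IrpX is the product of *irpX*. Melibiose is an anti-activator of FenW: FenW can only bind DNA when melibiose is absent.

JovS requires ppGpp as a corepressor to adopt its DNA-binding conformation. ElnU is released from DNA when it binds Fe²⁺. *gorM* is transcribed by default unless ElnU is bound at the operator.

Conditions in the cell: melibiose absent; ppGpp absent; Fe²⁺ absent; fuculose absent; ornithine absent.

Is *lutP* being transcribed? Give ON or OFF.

Fuculose is absent, so RudL is inactive.
Fe²⁺ is absent, so ElnU is active.
With repressor ElnU bound, *gorM* is not transcribed.
So GorM is not produced.
Ornithine is absent, so MorE is inactive.
Melibiose is absent, so FenW is active.
No repressor is bound and FenW is active, so *holJ* is transcribed.
So HolJ is produced and active.
ppGpp is absent, so JovS is inactive.
With repressor HolJ bound, *irpX* is not transcribed.
So IrpX is not produced.
With no repressor bound, *lutP* is transcribed.

ON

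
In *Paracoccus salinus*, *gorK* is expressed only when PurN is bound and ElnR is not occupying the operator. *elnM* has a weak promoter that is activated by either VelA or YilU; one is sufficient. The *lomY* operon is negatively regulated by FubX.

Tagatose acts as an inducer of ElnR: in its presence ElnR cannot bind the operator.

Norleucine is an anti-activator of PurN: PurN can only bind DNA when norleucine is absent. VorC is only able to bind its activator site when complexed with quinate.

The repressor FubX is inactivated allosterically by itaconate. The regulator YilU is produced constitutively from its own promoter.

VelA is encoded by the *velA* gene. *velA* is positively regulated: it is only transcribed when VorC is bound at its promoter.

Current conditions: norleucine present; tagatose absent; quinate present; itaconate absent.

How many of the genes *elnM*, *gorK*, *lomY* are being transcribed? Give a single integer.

Quinate is present, so VorC is active.
No repressor is bound and VorC is active, so *velA* is transcribed.
So VelA is produced and active.
YilU is produced constitutively and is active.
Activator VelA is present, so *elnM* is transcribed.
→ *elnM* is ON.
Tagatose is absent, so ElnR is active.
Norleucine is present, so PurN is inactive.
With repressor ElnR bound, *gorK* is not transcribed.
→ *gorK* is OFF.
Itaconate is absent, so FubX is active.
With repressor FubX bound, *lomY* is not transcribed.
→ *lomY* is OFF.
1 of the 3 genes is transcribed.

1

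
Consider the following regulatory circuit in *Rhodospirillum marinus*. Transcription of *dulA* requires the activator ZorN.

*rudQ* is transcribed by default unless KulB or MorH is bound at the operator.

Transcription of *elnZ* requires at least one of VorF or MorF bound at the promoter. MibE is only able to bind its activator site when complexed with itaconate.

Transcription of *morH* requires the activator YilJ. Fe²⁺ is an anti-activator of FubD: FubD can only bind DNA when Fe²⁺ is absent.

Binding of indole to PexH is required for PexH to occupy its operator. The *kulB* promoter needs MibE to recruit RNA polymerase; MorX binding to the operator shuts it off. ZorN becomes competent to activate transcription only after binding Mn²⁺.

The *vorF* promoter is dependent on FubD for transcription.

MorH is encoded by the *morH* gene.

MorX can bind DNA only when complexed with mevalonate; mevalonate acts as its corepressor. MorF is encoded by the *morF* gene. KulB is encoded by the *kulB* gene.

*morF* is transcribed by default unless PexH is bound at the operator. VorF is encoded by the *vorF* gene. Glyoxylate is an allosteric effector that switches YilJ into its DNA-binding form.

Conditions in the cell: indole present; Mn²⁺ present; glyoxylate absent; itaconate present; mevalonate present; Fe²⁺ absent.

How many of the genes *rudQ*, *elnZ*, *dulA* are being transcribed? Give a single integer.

3

Mevalonate is present, so MorX is active.
Itaconate is present, so MibE is active.
With repressor MorX bound, *kulB* is not transcribed.
So KulB is not produced.
Glyoxylate is absent, so YilJ is inactive.
Required activator YilJ is absent, so *morH* is not transcribed.
So MorH is not produced.
With no repressor bound, *rudQ* is transcribed.
→ *rudQ* is ON.
Fe²⁺ is absent, so FubD is active.
No repressor is bound and FubD is active, so *vorF* is transcribed.
So VorF is produced and active.
Indole is present, so PexH is active.
With repressor PexH bound, *morF* is not transcribed.
So MorF is not produced.
Activator VorF is present, so *elnZ* is transcribed.
→ *elnZ* is ON.
Mn²⁺ is present, so ZorN is active.
No repressor is bound and ZorN is active, so *dulA* is transcribed.
→ *dulA* is ON.
3 of the 3 genes are transcribed.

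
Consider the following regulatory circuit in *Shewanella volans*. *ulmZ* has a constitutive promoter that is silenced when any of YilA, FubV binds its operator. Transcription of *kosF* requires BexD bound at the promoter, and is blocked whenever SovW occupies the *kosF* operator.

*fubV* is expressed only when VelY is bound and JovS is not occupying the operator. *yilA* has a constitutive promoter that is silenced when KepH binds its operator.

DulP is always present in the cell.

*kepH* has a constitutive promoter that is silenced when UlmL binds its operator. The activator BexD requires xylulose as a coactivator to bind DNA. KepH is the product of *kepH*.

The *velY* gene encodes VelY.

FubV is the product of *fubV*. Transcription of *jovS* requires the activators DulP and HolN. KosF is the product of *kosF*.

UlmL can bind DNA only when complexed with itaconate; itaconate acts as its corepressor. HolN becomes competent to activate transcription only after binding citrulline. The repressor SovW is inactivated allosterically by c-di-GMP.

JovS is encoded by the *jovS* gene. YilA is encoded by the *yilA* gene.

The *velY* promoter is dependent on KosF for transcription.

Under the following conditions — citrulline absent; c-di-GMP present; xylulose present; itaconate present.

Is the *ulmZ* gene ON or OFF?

OFF

Itaconate is present, so UlmL is active.
With repressor UlmL bound, *kepH* is not transcribed.
So KepH is not produced.
With no repressor bound, *yilA* is transcribed.
So YilA is produced and active.
Xylulose is present, so BexD is active.
c-di-GMP is present, so SovW is inactive.
No repressor is bound and BexD is active, so *kosF* is transcribed.
So KosF is produced and active.
No repressor is bound and KosF is active, so *velY* is transcribed.
So VelY is produced and active.
DulP is produced constitutively and is active.
Citrulline is absent, so HolN is inactive.
Required activator HolN is absent, so *jovS* is not transcribed.
So JovS is not produced.
No repressor is bound and VelY is active, so *fubV* is transcribed.
So FubV is produced and active.
With repressor YilA bound, *ulmZ* is not transcribed.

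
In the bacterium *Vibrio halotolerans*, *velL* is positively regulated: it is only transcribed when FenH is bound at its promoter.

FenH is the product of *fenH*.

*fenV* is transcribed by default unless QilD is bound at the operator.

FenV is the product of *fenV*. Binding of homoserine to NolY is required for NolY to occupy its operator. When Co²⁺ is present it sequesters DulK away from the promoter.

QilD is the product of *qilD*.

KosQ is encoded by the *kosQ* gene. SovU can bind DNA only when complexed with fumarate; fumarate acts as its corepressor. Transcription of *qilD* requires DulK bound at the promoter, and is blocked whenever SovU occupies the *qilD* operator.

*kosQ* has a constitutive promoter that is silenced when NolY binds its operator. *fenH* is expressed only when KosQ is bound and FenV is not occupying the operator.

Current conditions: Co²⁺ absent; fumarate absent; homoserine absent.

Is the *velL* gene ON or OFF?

ON

Fumarate is absent, so SovU is inactive.
Co²⁺ is absent, so DulK is active.
No repressor is bound and DulK is active, so *qilD* is transcribed.
So QilD is produced and active.
With repressor QilD bound, *fenV* is not transcribed.
So FenV is not produced.
Homoserine is absent, so NolY is inactive.
With no repressor bound, *kosQ* is transcribed.
So KosQ is produced and active.
No repressor is bound and KosQ is active, so *fenH* is transcribed.
So FenH is produced and active.
No repressor is bound and FenH is active, so *velL* is transcribed.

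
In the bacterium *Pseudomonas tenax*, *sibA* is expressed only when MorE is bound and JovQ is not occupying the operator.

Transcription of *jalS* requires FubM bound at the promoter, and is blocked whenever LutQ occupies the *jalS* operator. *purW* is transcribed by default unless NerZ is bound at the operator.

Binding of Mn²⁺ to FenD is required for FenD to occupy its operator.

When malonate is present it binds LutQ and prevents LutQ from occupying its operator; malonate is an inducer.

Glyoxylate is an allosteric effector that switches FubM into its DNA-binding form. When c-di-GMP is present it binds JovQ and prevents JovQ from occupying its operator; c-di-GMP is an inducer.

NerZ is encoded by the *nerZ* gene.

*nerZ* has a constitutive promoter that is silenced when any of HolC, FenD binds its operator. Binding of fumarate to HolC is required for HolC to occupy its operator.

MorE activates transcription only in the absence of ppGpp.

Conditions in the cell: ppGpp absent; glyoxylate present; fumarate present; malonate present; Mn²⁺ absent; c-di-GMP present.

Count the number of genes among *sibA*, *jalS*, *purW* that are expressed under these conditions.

3

c-di-GMP is present, so JovQ is inactive.
ppGpp is absent, so MorE is active.
No repressor is bound and MorE is active, so *sibA* is transcribed.
→ *sibA* is ON.
Malonate is present, so LutQ is inactive.
Glyoxylate is present, so FubM is active.
No repressor is bound and FubM is active, so *jalS* is transcribed.
→ *jalS* is ON.
Fumarate is present, so HolC is active.
Mn²⁺ is absent, so FenD is inactive.
With repressor HolC bound, *nerZ* is not transcribed.
So NerZ is not produced.
With no repressor bound, *purW* is transcribed.
→ *purW* is ON.
3 of the 3 genes are transcribed.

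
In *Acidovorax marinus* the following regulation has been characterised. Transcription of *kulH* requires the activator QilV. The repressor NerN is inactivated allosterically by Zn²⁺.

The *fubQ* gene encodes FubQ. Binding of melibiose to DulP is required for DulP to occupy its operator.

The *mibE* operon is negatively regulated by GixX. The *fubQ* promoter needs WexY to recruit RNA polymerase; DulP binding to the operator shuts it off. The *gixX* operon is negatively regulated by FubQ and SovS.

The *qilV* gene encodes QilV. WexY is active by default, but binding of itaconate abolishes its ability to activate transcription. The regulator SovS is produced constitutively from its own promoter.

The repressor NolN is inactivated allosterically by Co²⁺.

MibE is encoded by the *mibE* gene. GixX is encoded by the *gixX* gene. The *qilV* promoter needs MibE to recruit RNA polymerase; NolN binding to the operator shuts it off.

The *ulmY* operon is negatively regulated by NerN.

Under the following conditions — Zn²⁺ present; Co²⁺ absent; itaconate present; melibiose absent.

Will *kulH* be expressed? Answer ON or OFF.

OFF

Melibiose is absent, so DulP is inactive.
Itaconate is present, so WexY is inactive.
Required activator WexY is absent, so *fubQ* is not transcribed.
So FubQ is not produced.
SovS is produced constitutively and is active.
With repressor SovS bound, *gixX* is not transcribed.
So GixX is not produced.
With no repressor bound, *mibE* is transcribed.
So MibE is produced and active.
Co²⁺ is absent, so NolN is active.
With repressor NolN bound, *qilV* is not transcribed.
So QilV is not produced.
Required activator QilV is absent, so *kulH* is not transcribed.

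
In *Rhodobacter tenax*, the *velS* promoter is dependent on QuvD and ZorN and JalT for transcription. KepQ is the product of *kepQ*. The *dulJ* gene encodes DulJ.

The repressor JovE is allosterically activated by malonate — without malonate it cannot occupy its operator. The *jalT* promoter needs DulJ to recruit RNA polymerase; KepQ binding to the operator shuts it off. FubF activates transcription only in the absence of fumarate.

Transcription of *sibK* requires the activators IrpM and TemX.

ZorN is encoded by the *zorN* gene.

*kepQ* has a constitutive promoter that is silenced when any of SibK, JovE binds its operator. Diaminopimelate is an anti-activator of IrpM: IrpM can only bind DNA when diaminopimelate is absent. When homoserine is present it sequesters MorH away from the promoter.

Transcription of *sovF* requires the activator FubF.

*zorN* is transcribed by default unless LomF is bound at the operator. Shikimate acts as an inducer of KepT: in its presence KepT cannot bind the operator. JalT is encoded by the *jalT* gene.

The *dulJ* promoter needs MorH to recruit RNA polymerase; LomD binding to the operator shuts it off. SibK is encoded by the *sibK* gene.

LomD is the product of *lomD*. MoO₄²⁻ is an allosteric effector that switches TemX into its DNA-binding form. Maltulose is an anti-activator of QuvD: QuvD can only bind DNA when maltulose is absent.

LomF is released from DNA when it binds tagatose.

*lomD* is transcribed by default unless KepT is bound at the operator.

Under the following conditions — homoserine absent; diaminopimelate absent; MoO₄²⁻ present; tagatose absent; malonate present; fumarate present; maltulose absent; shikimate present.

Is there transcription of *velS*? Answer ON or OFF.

Maltulose is absent, so QuvD is active.
Tagatose is absent, so LomF is active.
With repressor LomF bound, *zorN* is not transcribed.
So ZorN is not produced.
Homoserine is absent, so MorH is active.
Shikimate is present, so KepT is inactive.
With no repressor bound, *lomD* is transcribed.
So LomD is produced and active.
With repressor LomD bound, *dulJ* is not transcribed.
So DulJ is not produced.
Diaminopimelate is absent, so IrpM is active.
MoO₄²⁻ is present, so TemX is active.
No repressor is bound and IrpM and TemX are active, so *sibK* is transcribed.
So SibK is produced and active.
Malonate is present, so JovE is active.
With repressor SibK bound, *kepQ* is not transcribed.
So KepQ is not produced.
Required activator DulJ is absent, so *jalT* is not transcribed.
So JalT is not produced.
Required activator ZorN is absent, so *velS* is not transcribed.

OFF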